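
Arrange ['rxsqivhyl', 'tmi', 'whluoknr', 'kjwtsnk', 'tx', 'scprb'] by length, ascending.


Compute lengths:
  'rxsqivhyl' has length 9
  'tmi' has length 3
  'whluoknr' has length 8
  'kjwtsnk' has length 7
  'tx' has length 2
  'scprb' has length 5
Lengths in increasing order: 2 < 3 < 5 < 7 < 8 < 9
Listing the words in that order gives the answer.
Final answer: ['tx', 'tmi', 'scprb', 'kjwtsnk', 'whluoknr', 'rxsqivhyl']


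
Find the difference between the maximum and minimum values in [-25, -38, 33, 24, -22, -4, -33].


Maximum value: 33
Minimum value: -38
Range = 33 - (-38) = 71
Final answer: 71


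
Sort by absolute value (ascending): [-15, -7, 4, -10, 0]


Compute absolute values:
  |-15| = 15
  |-7| = 7
  |4| = 4
  |-10| = 10
  |0| = 0
Absolute values in increasing order: 0 < 4 < 7 < 10 < 15
Listing the original numbers in that order gives the answer.
Final answer: [0, 4, -7, -10, -15]


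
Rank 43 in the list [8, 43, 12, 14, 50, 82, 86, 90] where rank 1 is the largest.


Sort descending: [90, 86, 82, 50, 43, 14, 12, 8]
Find 43 in the sorted list.
43 is at position 5.
Final answer: 5


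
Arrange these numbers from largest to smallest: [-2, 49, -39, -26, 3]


Original list: [-2, 49, -39, -26, 3]
Repeatedly take the largest remaining element:
  Remaining [-2, 49, -39, -26, 3] -> largest is 49
  Remaining [-2, -39, -26, 3] -> largest is 3
  Remaining [-2, -39, -26] -> largest is -2
  Remaining [-39, -26] -> largest is -26
  Remaining [-39] -> largest is -39
Collecting the picks in order gives the descending list.
Final answer: [49, 3, -2, -26, -39]


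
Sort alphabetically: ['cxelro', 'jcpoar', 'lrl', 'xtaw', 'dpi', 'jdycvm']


Compare strings character by character (the first differing letter decides):
  'cxelro' < 'dpi' since 'c' < 'd' at position 1
  'dpi' < 'jcpoar' since 'd' < 'j' at position 1
  'jcpoar' < 'jdycvm' since 'c' < 'd' at position 2
  'jdycvm' < 'lrl' since 'j' < 'l' at position 1
  'lrl' < 'xtaw' since 'l' < 'x' at position 1
Chaining these comparisons gives the alphabetical order.
Final answer: ['cxelro', 'dpi', 'jcpoar', 'jdycvm', 'lrl', 'xtaw']


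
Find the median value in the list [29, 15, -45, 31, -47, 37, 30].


First, sort the list: [-47, -45, 15, 29, 30, 31, 37]
The list has 7 elements (odd count).
The middle index is 3 (0-based), and the element there is 29.
Final answer: 29


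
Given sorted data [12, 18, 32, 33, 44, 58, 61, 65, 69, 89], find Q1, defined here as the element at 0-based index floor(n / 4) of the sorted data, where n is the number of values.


The list has n = 10 elements.
Q1 index = floor(10 / 4) = floor(2.5) = 2
Counting from index 0 in the sorted data, the element at index 2 is 32.
Final answer: 32


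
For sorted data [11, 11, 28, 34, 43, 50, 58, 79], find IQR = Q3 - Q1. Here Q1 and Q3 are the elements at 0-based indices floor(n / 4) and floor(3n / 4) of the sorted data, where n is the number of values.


The data has n = 8 elements.
Q1 index = floor(8 / 4) = floor(2) = 2; Q3 index = floor(3 * 8 / 4) = floor(6) = 6
Q1 = element at index 2 = 28
Q3 = element at index 6 = 58
IQR = 58 - 28 = 30
Final answer: 30


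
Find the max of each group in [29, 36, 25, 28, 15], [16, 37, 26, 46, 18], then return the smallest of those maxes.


Find max of each group:
  Group 1: [29, 36, 25, 28, 15] -> max = 36
  Group 2: [16, 37, 26, 46, 18] -> max = 46
Maxes: [36, 46]
Minimum of maxes = 36
Final answer: 36


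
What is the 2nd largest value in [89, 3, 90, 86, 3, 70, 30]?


Sort descending: [90, 89, 86, 70, 30, 3, 3]
The 2nd element (1-indexed) is at index 1.
Value = 89
Final answer: 89


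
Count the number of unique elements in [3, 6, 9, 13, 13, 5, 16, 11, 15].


List all unique values:
Distinct values: [3, 5, 6, 9, 11, 13, 15, 16]
Count = 8
Final answer: 8


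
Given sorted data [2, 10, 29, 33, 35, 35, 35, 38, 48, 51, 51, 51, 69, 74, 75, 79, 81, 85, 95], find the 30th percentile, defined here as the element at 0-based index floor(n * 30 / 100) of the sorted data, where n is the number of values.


The dataset has n = 19 elements.
Index = floor(19 * 30 / 100) = floor(570 / 100) = floor(5.7) = 5
Counting from index 0 in the sorted data, the element at index 5 is 35.
Final answer: 35


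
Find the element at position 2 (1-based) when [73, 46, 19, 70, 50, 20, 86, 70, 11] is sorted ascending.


Sort ascending: [11, 19, 20, 46, 50, 70, 70, 73, 86]
The 2nd element (1-indexed) is at index 1.
Value = 19
Final answer: 19


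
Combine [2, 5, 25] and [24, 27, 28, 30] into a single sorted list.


List A: [2, 5, 25]
List B: [24, 27, 28, 30]
Repeatedly compare the front elements and take the smaller:
  2 vs 24 -> take 2
  5 vs 24 -> take 5
  25 vs 24 -> take 24
  25 vs 27 -> take 25
  A is exhausted; append the rest of B: [27, 28, 30]
Final answer: [2, 5, 24, 25, 27, 28, 30]


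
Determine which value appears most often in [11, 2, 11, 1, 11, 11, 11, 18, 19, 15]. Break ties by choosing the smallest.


Count the frequency of each value:
  1 appears 1 time(s)
  2 appears 1 time(s)
  11 appears 5 time(s)
  15 appears 1 time(s)
  18 appears 1 time(s)
  19 appears 1 time(s)
Maximum frequency is 5.
Only 11 reaches that frequency, so it is the mode.
Final answer: 11


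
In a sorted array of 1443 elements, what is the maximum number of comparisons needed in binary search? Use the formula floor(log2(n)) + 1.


Binary search halves the search space each step.
Maximum comparisons = floor(log2(1443)) + 1
log2(1443) = 10.4949
floor(log2(1443)) = 10, so 10 + 1 = 11
Final answer: 11


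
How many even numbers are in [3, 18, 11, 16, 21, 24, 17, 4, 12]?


Check each element:
  3 is odd
  18 is even
  11 is odd
  16 is even
  21 is odd
  24 is even
  17 is odd
  4 is even
  12 is even
Evens: [18, 16, 24, 4, 12]
Count of evens = 5
Final answer: 5


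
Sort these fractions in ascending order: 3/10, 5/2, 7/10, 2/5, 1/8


Convert to decimal for comparison:
  3/10 = 0.3
  5/2 = 2.5
  7/10 = 0.7
  2/5 = 0.4
  1/8 = 0.125
Decimals in increasing order: 0.125 < 0.3 < 0.4 < 0.7 < 2.5
Writing each back as its fraction gives the sorted order.
Final answer: 1/8, 3/10, 2/5, 7/10, 5/2


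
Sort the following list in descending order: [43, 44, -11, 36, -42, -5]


Original list: [43, 44, -11, 36, -42, -5]
Repeatedly take the largest remaining element:
  Remaining [43, 44, -11, 36, -42, -5] -> largest is 44
  Remaining [43, -11, 36, -42, -5] -> largest is 43
  Remaining [-11, 36, -42, -5] -> largest is 36
  Remaining [-11, -42, -5] -> largest is -5
  Remaining [-11, -42] -> largest is -11
  Remaining [-42] -> largest is -42
Collecting the picks in order gives the descending list.
Final answer: [44, 43, 36, -5, -11, -42]


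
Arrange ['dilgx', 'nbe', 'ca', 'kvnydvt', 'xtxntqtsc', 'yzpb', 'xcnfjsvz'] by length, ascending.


Compute lengths:
  'dilgx' has length 5
  'nbe' has length 3
  'ca' has length 2
  'kvnydvt' has length 7
  'xtxntqtsc' has length 9
  'yzpb' has length 4
  'xcnfjsvz' has length 8
Lengths in increasing order: 2 < 3 < 4 < 5 < 7 < 8 < 9
Listing the words in that order gives the answer.
Final answer: ['ca', 'nbe', 'yzpb', 'dilgx', 'kvnydvt', 'xcnfjsvz', 'xtxntqtsc']


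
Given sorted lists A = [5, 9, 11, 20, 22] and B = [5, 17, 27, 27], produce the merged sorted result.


List A: [5, 9, 11, 20, 22]
List B: [5, 17, 27, 27]
Repeatedly compare the front elements and take the smaller:
  5 vs 5 -> take 5
  9 vs 5 -> take 5
  9 vs 17 -> take 9
  11 vs 17 -> take 11
  20 vs 17 -> take 17
  20 vs 27 -> take 20
  22 vs 27 -> take 22
  A is exhausted; append the rest of B: [27, 27]
Final answer: [5, 5, 9, 11, 17, 20, 22, 27, 27]


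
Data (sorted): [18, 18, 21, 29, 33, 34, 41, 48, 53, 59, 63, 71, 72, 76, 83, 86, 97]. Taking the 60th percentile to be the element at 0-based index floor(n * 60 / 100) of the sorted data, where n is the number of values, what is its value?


The dataset has n = 17 elements.
Index = floor(17 * 60 / 100) = floor(1020 / 100) = floor(10.2) = 10
Counting from index 0 in the sorted data, the element at index 10 is 63.
Final answer: 63


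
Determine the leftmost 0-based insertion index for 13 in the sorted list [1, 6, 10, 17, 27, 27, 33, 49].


List is sorted: [1, 6, 10, 17, 27, 27, 33, 49]
We need the leftmost position where 13 can be inserted, i.e. the first index whose element is >= 13 (or the end of the list if none is).
Binary search with low=0, high=8 (0-based indices):
  low=0, high=8, mid=4: a[4]=27 >= 13, so high = 4
  low=0, high=4, mid=2: a[2]=10 < 13, so low = 3
  low=3, high=4, mid=3: a[3]=17 >= 13, so high = 3
Now low = high = 3, so the insertion index is 3.
Final answer: 3


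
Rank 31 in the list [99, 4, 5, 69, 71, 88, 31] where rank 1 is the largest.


Sort descending: [99, 88, 71, 69, 31, 5, 4]
Find 31 in the sorted list.
31 is at position 5.
Final answer: 5


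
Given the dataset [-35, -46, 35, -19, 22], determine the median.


First, sort the list: [-46, -35, -19, 22, 35]
The list has 5 elements (odd count).
The middle index is 2 (0-based), and the element there is -19.
Final answer: -19


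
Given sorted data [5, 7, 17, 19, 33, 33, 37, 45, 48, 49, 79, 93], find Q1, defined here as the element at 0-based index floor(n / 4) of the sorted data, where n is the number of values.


The list has n = 12 elements.
Q1 index = floor(12 / 4) = floor(3) = 3
Counting from index 0 in the sorted data, the element at index 3 is 19.
Final answer: 19


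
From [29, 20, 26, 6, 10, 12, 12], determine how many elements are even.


Check each element:
  29 is odd
  20 is even
  26 is even
  6 is even
  10 is even
  12 is even
  12 is even
Evens: [20, 26, 6, 10, 12, 12]
Count of evens = 6
Final answer: 6


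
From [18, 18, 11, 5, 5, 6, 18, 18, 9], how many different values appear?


List all unique values:
Distinct values: [5, 6, 9, 11, 18]
Count = 5
Final answer: 5


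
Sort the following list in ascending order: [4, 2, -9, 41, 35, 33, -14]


Original list: [4, 2, -9, 41, 35, 33, -14]
Repeatedly take the smallest remaining element:
  Remaining [4, 2, -9, 41, 35, 33, -14] -> smallest is -14
  Remaining [4, 2, -9, 41, 35, 33] -> smallest is -9
  Remaining [4, 2, 41, 35, 33] -> smallest is 2
  Remaining [4, 41, 35, 33] -> smallest is 4
  Remaining [41, 35, 33] -> smallest is 33
  Remaining [41, 35] -> smallest is 35
  Remaining [41] -> smallest is 41
Collecting the picks in order gives the sorted list.
Final answer: [-14, -9, 2, 4, 33, 35, 41]


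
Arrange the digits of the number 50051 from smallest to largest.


The number 50051 has digits: 5, 0, 0, 5, 1
Sorted: 0, 0, 1, 5, 5
Joining the sorted digits gives the result.
Final answer: 00155


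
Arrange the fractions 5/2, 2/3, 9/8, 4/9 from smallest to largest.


Convert to decimal for comparison:
  5/2 = 2.5
  2/3 = 0.6667
  9/8 = 1.125
  4/9 = 0.4444
Decimals in increasing order: 0.4444 < 0.6667 < 1.125 < 2.5
Writing each back as its fraction gives the sorted order.
Final answer: 4/9, 2/3, 9/8, 5/2


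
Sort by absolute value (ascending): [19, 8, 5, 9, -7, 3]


Compute absolute values:
  |19| = 19
  |8| = 8
  |5| = 5
  |9| = 9
  |-7| = 7
  |3| = 3
Absolute values in increasing order: 3 < 5 < 7 < 8 < 9 < 19
Listing the original numbers in that order gives the answer.
Final answer: [3, 5, -7, 8, 9, 19]


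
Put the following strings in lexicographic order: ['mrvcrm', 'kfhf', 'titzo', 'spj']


Compare strings character by character (the first differing letter decides):
  'kfhf' < 'mrvcrm' since 'k' < 'm' at position 1
  'mrvcrm' < 'spj' since 'm' < 's' at position 1
  'spj' < 'titzo' since 's' < 't' at position 1
Chaining these comparisons gives the alphabetical order.
Final answer: ['kfhf', 'mrvcrm', 'spj', 'titzo']


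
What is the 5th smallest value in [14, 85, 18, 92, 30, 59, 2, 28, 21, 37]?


Sort ascending: [2, 14, 18, 21, 28, 30, 37, 59, 85, 92]
The 5th element (1-indexed) is at index 4.
Value = 28
Final answer: 28


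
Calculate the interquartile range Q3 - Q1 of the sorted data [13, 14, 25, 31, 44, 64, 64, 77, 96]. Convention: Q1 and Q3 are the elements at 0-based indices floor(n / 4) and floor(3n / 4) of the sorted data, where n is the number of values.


The data has n = 9 elements.
Q1 index = floor(9 / 4) = floor(2.25) = 2; Q3 index = floor(3 * 9 / 4) = floor(6.75) = 6
Q1 = element at index 2 = 25
Q3 = element at index 6 = 64
IQR = 64 - 25 = 39
Final answer: 39


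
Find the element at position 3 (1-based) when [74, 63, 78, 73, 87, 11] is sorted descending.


Sort descending: [87, 78, 74, 73, 63, 11]
The 3rd element (1-indexed) is at index 2.
Value = 74
Final answer: 74


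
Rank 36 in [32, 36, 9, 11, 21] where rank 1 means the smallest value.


Sort ascending: [9, 11, 21, 32, 36]
Find 36 in the sorted list.
36 is at position 5 (1-indexed).
Final answer: 5


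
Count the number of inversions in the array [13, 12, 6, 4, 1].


For each element, count the later elements that are smaller than it:
  13 (index 0): smaller elements after it = [12, 6, 4, 1] -> 4
  12 (index 1): smaller elements after it = [6, 4, 1] -> 3
  6 (index 2): smaller elements after it = [4, 1] -> 2
  4 (index 3): smaller elements after it = [1] -> 1
Total inversions = 4 + 3 + 2 + 1 = 10
Final answer: 10


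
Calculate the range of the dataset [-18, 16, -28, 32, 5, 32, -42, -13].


Maximum value: 32
Minimum value: -42
Range = 32 - (-42) = 74
Final answer: 74


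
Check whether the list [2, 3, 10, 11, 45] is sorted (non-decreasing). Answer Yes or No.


Check consecutive pairs:
  2 <= 3? True
  3 <= 10? True
  10 <= 11? True
  11 <= 45? True
Every consecutive pair is in order, so the list is non-decreasing.
Final answer: Yes


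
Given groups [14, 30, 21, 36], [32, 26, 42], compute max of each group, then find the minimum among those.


Find max of each group:
  Group 1: [14, 30, 21, 36] -> max = 36
  Group 2: [32, 26, 42] -> max = 42
Maxes: [36, 42]
Minimum of maxes = 36
Final answer: 36


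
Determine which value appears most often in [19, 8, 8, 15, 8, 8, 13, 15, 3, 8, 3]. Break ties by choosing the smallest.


Count the frequency of each value:
  3 appears 2 time(s)
  8 appears 5 time(s)
  13 appears 1 time(s)
  15 appears 2 time(s)
  19 appears 1 time(s)
Maximum frequency is 5.
Only 8 reaches that frequency, so it is the mode.
Final answer: 8


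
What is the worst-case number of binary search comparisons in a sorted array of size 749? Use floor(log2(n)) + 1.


Binary search halves the search space each step.
Maximum comparisons = floor(log2(749)) + 1
log2(749) = 9.5488
floor(log2(749)) = 9, so 9 + 1 = 10
Final answer: 10


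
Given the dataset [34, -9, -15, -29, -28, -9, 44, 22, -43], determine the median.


First, sort the list: [-43, -29, -28, -15, -9, -9, 22, 34, 44]
The list has 9 elements (odd count).
The middle index is 4 (0-based), and the element there is -9.
Final answer: -9


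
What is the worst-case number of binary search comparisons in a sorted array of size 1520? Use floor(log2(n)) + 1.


Binary search halves the search space each step.
Maximum comparisons = floor(log2(1520)) + 1
log2(1520) = 10.5699
floor(log2(1520)) = 10, so 10 + 1 = 11
Final answer: 11


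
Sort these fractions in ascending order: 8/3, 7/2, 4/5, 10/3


Convert to decimal for comparison:
  8/3 = 2.6667
  7/2 = 3.5
  4/5 = 0.8
  10/3 = 3.3333
Decimals in increasing order: 0.8 < 2.6667 < 3.3333 < 3.5
Writing each back as its fraction gives the sorted order.
Final answer: 4/5, 8/3, 10/3, 7/2


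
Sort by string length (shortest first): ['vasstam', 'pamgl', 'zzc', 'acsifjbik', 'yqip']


Compute lengths:
  'vasstam' has length 7
  'pamgl' has length 5
  'zzc' has length 3
  'acsifjbik' has length 9
  'yqip' has length 4
Lengths in increasing order: 3 < 4 < 5 < 7 < 9
Listing the words in that order gives the answer.
Final answer: ['zzc', 'yqip', 'pamgl', 'vasstam', 'acsifjbik']


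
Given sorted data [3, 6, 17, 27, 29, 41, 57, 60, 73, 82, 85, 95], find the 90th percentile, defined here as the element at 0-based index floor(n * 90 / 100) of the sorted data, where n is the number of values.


The dataset has n = 12 elements.
Index = floor(12 * 90 / 100) = floor(1080 / 100) = floor(10.8) = 10
Counting from index 0 in the sorted data, the element at index 10 is 85.
Final answer: 85


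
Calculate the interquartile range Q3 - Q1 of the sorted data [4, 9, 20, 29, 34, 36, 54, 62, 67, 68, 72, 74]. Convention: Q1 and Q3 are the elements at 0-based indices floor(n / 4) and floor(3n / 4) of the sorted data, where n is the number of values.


The data has n = 12 elements.
Q1 index = floor(12 / 4) = floor(3) = 3; Q3 index = floor(3 * 12 / 4) = floor(9) = 9
Q1 = element at index 3 = 29
Q3 = element at index 9 = 68
IQR = 68 - 29 = 39
Final answer: 39


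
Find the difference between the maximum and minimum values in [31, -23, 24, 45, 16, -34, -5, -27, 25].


Maximum value: 45
Minimum value: -34
Range = 45 - (-34) = 79
Final answer: 79


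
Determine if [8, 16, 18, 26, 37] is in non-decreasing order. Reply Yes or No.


Check consecutive pairs:
  8 <= 16? True
  16 <= 18? True
  18 <= 26? True
  26 <= 37? True
Every consecutive pair is in order, so the list is non-decreasing.
Final answer: Yes


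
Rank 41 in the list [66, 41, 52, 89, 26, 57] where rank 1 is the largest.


Sort descending: [89, 66, 57, 52, 41, 26]
Find 41 in the sorted list.
41 is at position 5.
Final answer: 5


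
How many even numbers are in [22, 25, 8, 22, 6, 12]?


Check each element:
  22 is even
  25 is odd
  8 is even
  22 is even
  6 is even
  12 is even
Evens: [22, 8, 22, 6, 12]
Count of evens = 5
Final answer: 5


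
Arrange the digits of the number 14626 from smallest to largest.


The number 14626 has digits: 1, 4, 6, 2, 6
Sorted: 1, 2, 4, 6, 6
Joining the sorted digits gives the result.
Final answer: 12466


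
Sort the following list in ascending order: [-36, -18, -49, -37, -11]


Original list: [-36, -18, -49, -37, -11]
Repeatedly take the smallest remaining element:
  Remaining [-36, -18, -49, -37, -11] -> smallest is -49
  Remaining [-36, -18, -37, -11] -> smallest is -37
  Remaining [-36, -18, -11] -> smallest is -36
  Remaining [-18, -11] -> smallest is -18
  Remaining [-11] -> smallest is -11
Collecting the picks in order gives the sorted list.
Final answer: [-49, -37, -36, -18, -11]


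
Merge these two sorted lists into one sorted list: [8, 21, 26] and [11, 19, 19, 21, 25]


List A: [8, 21, 26]
List B: [11, 19, 19, 21, 25]
Repeatedly compare the front elements and take the smaller:
  8 vs 11 -> take 8
  21 vs 11 -> take 11
  21 vs 19 -> take 19
  21 vs 19 -> take 19
  21 vs 21 -> take 21
  26 vs 21 -> take 21
  26 vs 25 -> take 25
  B is exhausted; append the rest of A: [26]
Final answer: [8, 11, 19, 19, 21, 21, 25, 26]


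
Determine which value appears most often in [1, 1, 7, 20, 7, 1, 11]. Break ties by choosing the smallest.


Count the frequency of each value:
  1 appears 3 time(s)
  7 appears 2 time(s)
  11 appears 1 time(s)
  20 appears 1 time(s)
Maximum frequency is 3.
Only 1 reaches that frequency, so it is the mode.
Final answer: 1


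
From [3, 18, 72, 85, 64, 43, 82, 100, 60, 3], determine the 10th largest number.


Sort descending: [100, 85, 82, 72, 64, 60, 43, 18, 3, 3]
The 10th element (1-indexed) is at index 9.
Value = 3
Final answer: 3


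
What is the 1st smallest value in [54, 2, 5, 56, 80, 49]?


Sort ascending: [2, 5, 49, 54, 56, 80]
The 1st element (1-indexed) is at index 0.
Value = 2
Final answer: 2


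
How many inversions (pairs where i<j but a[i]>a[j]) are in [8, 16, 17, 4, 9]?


For each element, count the later elements that are smaller than it:
  8 (index 0): smaller elements after it = [4] -> 1
  16 (index 1): smaller elements after it = [4, 9] -> 2
  17 (index 2): smaller elements after it = [4, 9] -> 2
  4 (index 3): smaller elements after it = [] -> 0
Total inversions = 1 + 2 + 2 + 0 = 5
Final answer: 5


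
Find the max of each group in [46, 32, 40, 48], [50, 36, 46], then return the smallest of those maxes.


Find max of each group:
  Group 1: [46, 32, 40, 48] -> max = 48
  Group 2: [50, 36, 46] -> max = 50
Maxes: [48, 50]
Minimum of maxes = 48
Final answer: 48


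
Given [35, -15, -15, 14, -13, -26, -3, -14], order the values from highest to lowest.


Original list: [35, -15, -15, 14, -13, -26, -3, -14]
Repeatedly take the largest remaining element:
  Remaining [35, -15, -15, 14, -13, -26, -3, -14] -> largest is 35
  Remaining [-15, -15, 14, -13, -26, -3, -14] -> largest is 14
  Remaining [-15, -15, -13, -26, -3, -14] -> largest is -3
  Remaining [-15, -15, -13, -26, -14] -> largest is -13
  Remaining [-15, -15, -26, -14] -> largest is -14
  Remaining [-15, -15, -26] -> largest is -15
  Remaining [-15, -26] -> largest is -15
  Remaining [-26] -> largest is -26
Collecting the picks in order gives the descending list.
Final answer: [35, 14, -3, -13, -14, -15, -15, -26]


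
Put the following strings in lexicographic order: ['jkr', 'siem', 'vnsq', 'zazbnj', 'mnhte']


Compare strings character by character (the first differing letter decides):
  'jkr' < 'mnhte' since 'j' < 'm' at position 1
  'mnhte' < 'siem' since 'm' < 's' at position 1
  'siem' < 'vnsq' since 's' < 'v' at position 1
  'vnsq' < 'zazbnj' since 'v' < 'z' at position 1
Chaining these comparisons gives the alphabetical order.
Final answer: ['jkr', 'mnhte', 'siem', 'vnsq', 'zazbnj']


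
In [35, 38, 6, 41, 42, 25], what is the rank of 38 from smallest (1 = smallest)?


Sort ascending: [6, 25, 35, 38, 41, 42]
Find 38 in the sorted list.
38 is at position 4 (1-indexed).
Final answer: 4


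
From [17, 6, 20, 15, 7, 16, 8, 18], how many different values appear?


List all unique values:
Distinct values: [6, 7, 8, 15, 16, 17, 18, 20]
Count = 8
Final answer: 8


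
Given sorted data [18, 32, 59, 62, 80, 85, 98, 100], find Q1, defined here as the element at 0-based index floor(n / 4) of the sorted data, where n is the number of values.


The list has n = 8 elements.
Q1 index = floor(8 / 4) = floor(2) = 2
Counting from index 0 in the sorted data, the element at index 2 is 59.
Final answer: 59


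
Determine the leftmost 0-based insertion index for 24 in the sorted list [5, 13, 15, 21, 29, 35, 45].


List is sorted: [5, 13, 15, 21, 29, 35, 45]
We need the leftmost position where 24 can be inserted, i.e. the first index whose element is >= 24 (or the end of the list if none is).
Binary search with low=0, high=7 (0-based indices):
  low=0, high=7, mid=3: a[3]=21 < 24, so low = 4
  low=4, high=7, mid=5: a[5]=35 >= 24, so high = 5
  low=4, high=5, mid=4: a[4]=29 >= 24, so high = 4
Now low = high = 4, so the insertion index is 4.
Final answer: 4


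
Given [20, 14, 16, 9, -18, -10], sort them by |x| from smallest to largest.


Compute absolute values:
  |20| = 20
  |14| = 14
  |16| = 16
  |9| = 9
  |-18| = 18
  |-10| = 10
Absolute values in increasing order: 9 < 10 < 14 < 16 < 18 < 20
Listing the original numbers in that order gives the answer.
Final answer: [9, -10, 14, 16, -18, 20]


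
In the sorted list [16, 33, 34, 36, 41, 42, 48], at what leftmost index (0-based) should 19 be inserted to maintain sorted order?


List is sorted: [16, 33, 34, 36, 41, 42, 48]
We need the leftmost position where 19 can be inserted, i.e. the first index whose element is >= 19 (or the end of the list if none is).
Binary search with low=0, high=7 (0-based indices):
  low=0, high=7, mid=3: a[3]=36 >= 19, so high = 3
  low=0, high=3, mid=1: a[1]=33 >= 19, so high = 1
  low=0, high=1, mid=0: a[0]=16 < 19, so low = 1
Now low = high = 1, so the insertion index is 1.
Final answer: 1


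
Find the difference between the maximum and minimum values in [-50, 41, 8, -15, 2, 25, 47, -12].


Maximum value: 47
Minimum value: -50
Range = 47 - (-50) = 97
Final answer: 97


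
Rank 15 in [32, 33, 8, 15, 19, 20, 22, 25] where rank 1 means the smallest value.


Sort ascending: [8, 15, 19, 20, 22, 25, 32, 33]
Find 15 in the sorted list.
15 is at position 2 (1-indexed).
Final answer: 2


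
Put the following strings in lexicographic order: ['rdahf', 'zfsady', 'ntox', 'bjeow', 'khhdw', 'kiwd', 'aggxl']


Compare strings character by character (the first differing letter decides):
  'aggxl' < 'bjeow' since 'a' < 'b' at position 1
  'bjeow' < 'khhdw' since 'b' < 'k' at position 1
  'khhdw' < 'kiwd' since 'h' < 'i' at position 2
  'kiwd' < 'ntox' since 'k' < 'n' at position 1
  'ntox' < 'rdahf' since 'n' < 'r' at position 1
  'rdahf' < 'zfsady' since 'r' < 'z' at position 1
Chaining these comparisons gives the alphabetical order.
Final answer: ['aggxl', 'bjeow', 'khhdw', 'kiwd', 'ntox', 'rdahf', 'zfsady']


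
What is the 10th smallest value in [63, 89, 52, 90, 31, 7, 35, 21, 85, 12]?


Sort ascending: [7, 12, 21, 31, 35, 52, 63, 85, 89, 90]
The 10th element (1-indexed) is at index 9.
Value = 90
Final answer: 90


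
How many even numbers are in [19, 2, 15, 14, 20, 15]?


Check each element:
  19 is odd
  2 is even
  15 is odd
  14 is even
  20 is even
  15 is odd
Evens: [2, 14, 20]
Count of evens = 3
Final answer: 3


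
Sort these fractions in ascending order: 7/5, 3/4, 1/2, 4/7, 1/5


Convert to decimal for comparison:
  7/5 = 1.4
  3/4 = 0.75
  1/2 = 0.5
  4/7 = 0.5714
  1/5 = 0.2
Decimals in increasing order: 0.2 < 0.5 < 0.5714 < 0.75 < 1.4
Writing each back as its fraction gives the sorted order.
Final answer: 1/5, 1/2, 4/7, 3/4, 7/5


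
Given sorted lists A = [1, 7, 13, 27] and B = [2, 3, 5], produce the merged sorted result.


List A: [1, 7, 13, 27]
List B: [2, 3, 5]
Repeatedly compare the front elements and take the smaller:
  1 vs 2 -> take 1
  7 vs 2 -> take 2
  7 vs 3 -> take 3
  7 vs 5 -> take 5
  B is exhausted; append the rest of A: [7, 13, 27]
Final answer: [1, 2, 3, 5, 7, 13, 27]


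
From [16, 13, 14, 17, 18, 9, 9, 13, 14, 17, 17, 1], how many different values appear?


List all unique values:
Distinct values: [1, 9, 13, 14, 16, 17, 18]
Count = 7
Final answer: 7


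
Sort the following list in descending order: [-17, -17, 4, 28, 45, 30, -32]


Original list: [-17, -17, 4, 28, 45, 30, -32]
Repeatedly take the largest remaining element:
  Remaining [-17, -17, 4, 28, 45, 30, -32] -> largest is 45
  Remaining [-17, -17, 4, 28, 30, -32] -> largest is 30
  Remaining [-17, -17, 4, 28, -32] -> largest is 28
  Remaining [-17, -17, 4, -32] -> largest is 4
  Remaining [-17, -17, -32] -> largest is -17
  Remaining [-17, -32] -> largest is -17
  Remaining [-32] -> largest is -32
Collecting the picks in order gives the descending list.
Final answer: [45, 30, 28, 4, -17, -17, -32]


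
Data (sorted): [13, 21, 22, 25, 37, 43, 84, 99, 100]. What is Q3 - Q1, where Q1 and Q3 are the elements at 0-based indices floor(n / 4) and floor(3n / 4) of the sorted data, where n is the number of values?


The data has n = 9 elements.
Q1 index = floor(9 / 4) = floor(2.25) = 2; Q3 index = floor(3 * 9 / 4) = floor(6.75) = 6
Q1 = element at index 2 = 22
Q3 = element at index 6 = 84
IQR = 84 - 22 = 62
Final answer: 62


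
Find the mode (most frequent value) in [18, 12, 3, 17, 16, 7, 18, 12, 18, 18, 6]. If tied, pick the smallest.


Count the frequency of each value:
  3 appears 1 time(s)
  6 appears 1 time(s)
  7 appears 1 time(s)
  12 appears 2 time(s)
  16 appears 1 time(s)
  17 appears 1 time(s)
  18 appears 4 time(s)
Maximum frequency is 4.
Only 18 reaches that frequency, so it is the mode.
Final answer: 18


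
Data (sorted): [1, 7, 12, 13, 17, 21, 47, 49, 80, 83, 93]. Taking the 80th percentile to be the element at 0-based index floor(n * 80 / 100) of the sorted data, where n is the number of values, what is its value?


The dataset has n = 11 elements.
Index = floor(11 * 80 / 100) = floor(880 / 100) = floor(8.8) = 8
Counting from index 0 in the sorted data, the element at index 8 is 80.
Final answer: 80


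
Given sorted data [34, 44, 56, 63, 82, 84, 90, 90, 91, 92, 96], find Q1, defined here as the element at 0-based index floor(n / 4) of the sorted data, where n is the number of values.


The list has n = 11 elements.
Q1 index = floor(11 / 4) = floor(2.75) = 2
Counting from index 0 in the sorted data, the element at index 2 is 56.
Final answer: 56


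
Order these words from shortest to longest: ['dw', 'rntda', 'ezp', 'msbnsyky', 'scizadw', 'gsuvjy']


Compute lengths:
  'dw' has length 2
  'rntda' has length 5
  'ezp' has length 3
  'msbnsyky' has length 8
  'scizadw' has length 7
  'gsuvjy' has length 6
Lengths in increasing order: 2 < 3 < 5 < 6 < 7 < 8
Listing the words in that order gives the answer.
Final answer: ['dw', 'ezp', 'rntda', 'gsuvjy', 'scizadw', 'msbnsyky']


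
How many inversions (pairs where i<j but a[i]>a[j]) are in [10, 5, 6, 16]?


For each element, count the later elements that are smaller than it:
  10 (index 0): smaller elements after it = [5, 6] -> 2
  5 (index 1): smaller elements after it = [] -> 0
  6 (index 2): smaller elements after it = [] -> 0
Total inversions = 2 + 0 + 0 = 2
Final answer: 2


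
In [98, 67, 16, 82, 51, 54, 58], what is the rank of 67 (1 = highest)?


Sort descending: [98, 82, 67, 58, 54, 51, 16]
Find 67 in the sorted list.
67 is at position 3.
Final answer: 3


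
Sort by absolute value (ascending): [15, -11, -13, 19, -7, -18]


Compute absolute values:
  |15| = 15
  |-11| = 11
  |-13| = 13
  |19| = 19
  |-7| = 7
  |-18| = 18
Absolute values in increasing order: 7 < 11 < 13 < 15 < 18 < 19
Listing the original numbers in that order gives the answer.
Final answer: [-7, -11, -13, 15, -18, 19]


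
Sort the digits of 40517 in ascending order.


The number 40517 has digits: 4, 0, 5, 1, 7
Sorted: 0, 1, 4, 5, 7
Joining the sorted digits gives the result.
Final answer: 01457


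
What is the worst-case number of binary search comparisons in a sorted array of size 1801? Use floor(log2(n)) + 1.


Binary search halves the search space each step.
Maximum comparisons = floor(log2(1801)) + 1
log2(1801) = 10.8146
floor(log2(1801)) = 10, so 10 + 1 = 11
Final answer: 11


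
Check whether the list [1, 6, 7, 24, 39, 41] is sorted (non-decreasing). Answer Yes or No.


Check consecutive pairs:
  1 <= 6? True
  6 <= 7? True
  7 <= 24? True
  24 <= 39? True
  39 <= 41? True
Every consecutive pair is in order, so the list is non-decreasing.
Final answer: Yes


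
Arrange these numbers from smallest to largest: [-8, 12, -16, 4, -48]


Original list: [-8, 12, -16, 4, -48]
Repeatedly take the smallest remaining element:
  Remaining [-8, 12, -16, 4, -48] -> smallest is -48
  Remaining [-8, 12, -16, 4] -> smallest is -16
  Remaining [-8, 12, 4] -> smallest is -8
  Remaining [12, 4] -> smallest is 4
  Remaining [12] -> smallest is 12
Collecting the picks in order gives the sorted list.
Final answer: [-48, -16, -8, 4, 12]


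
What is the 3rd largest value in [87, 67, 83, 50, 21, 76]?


Sort descending: [87, 83, 76, 67, 50, 21]
The 3rd element (1-indexed) is at index 2.
Value = 76
Final answer: 76


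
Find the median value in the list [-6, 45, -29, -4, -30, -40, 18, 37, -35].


First, sort the list: [-40, -35, -30, -29, -6, -4, 18, 37, 45]
The list has 9 elements (odd count).
The middle index is 4 (0-based), and the element there is -6.
Final answer: -6


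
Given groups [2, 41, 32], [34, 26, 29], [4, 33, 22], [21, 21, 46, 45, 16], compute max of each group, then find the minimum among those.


Find max of each group:
  Group 1: [2, 41, 32] -> max = 41
  Group 2: [34, 26, 29] -> max = 34
  Group 3: [4, 33, 22] -> max = 33
  Group 4: [21, 21, 46, 45, 16] -> max = 46
Maxes: [41, 34, 33, 46]
Minimum of maxes = 33
Final answer: 33


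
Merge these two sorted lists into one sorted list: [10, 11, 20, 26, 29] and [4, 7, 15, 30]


List A: [10, 11, 20, 26, 29]
List B: [4, 7, 15, 30]
Repeatedly compare the front elements and take the smaller:
  10 vs 4 -> take 4
  10 vs 7 -> take 7
  10 vs 15 -> take 10
  11 vs 15 -> take 11
  20 vs 15 -> take 15
  20 vs 30 -> take 20
  26 vs 30 -> take 26
  29 vs 30 -> take 29
  A is exhausted; append the rest of B: [30]
Final answer: [4, 7, 10, 11, 15, 20, 26, 29, 30]


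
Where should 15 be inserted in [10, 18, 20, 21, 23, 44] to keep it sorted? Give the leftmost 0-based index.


List is sorted: [10, 18, 20, 21, 23, 44]
We need the leftmost position where 15 can be inserted, i.e. the first index whose element is >= 15 (or the end of the list if none is).
Binary search with low=0, high=6 (0-based indices):
  low=0, high=6, mid=3: a[3]=21 >= 15, so high = 3
  low=0, high=3, mid=1: a[1]=18 >= 15, so high = 1
  low=0, high=1, mid=0: a[0]=10 < 15, so low = 1
Now low = high = 1, so the insertion index is 1.
Final answer: 1


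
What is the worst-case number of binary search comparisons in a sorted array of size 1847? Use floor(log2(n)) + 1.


Binary search halves the search space each step.
Maximum comparisons = floor(log2(1847)) + 1
log2(1847) = 10.851
floor(log2(1847)) = 10, so 10 + 1 = 11
Final answer: 11


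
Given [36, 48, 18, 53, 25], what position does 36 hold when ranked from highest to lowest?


Sort descending: [53, 48, 36, 25, 18]
Find 36 in the sorted list.
36 is at position 3.
Final answer: 3


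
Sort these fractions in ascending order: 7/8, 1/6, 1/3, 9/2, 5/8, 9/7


Convert to decimal for comparison:
  7/8 = 0.875
  1/6 = 0.1667
  1/3 = 0.3333
  9/2 = 4.5
  5/8 = 0.625
  9/7 = 1.2857
Decimals in increasing order: 0.1667 < 0.3333 < 0.625 < 0.875 < 1.2857 < 4.5
Writing each back as its fraction gives the sorted order.
Final answer: 1/6, 1/3, 5/8, 7/8, 9/7, 9/2


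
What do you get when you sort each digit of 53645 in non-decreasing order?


The number 53645 has digits: 5, 3, 6, 4, 5
Sorted: 3, 4, 5, 5, 6
Joining the sorted digits gives the result.
Final answer: 34556


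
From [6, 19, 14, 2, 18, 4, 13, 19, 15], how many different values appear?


List all unique values:
Distinct values: [2, 4, 6, 13, 14, 15, 18, 19]
Count = 8
Final answer: 8


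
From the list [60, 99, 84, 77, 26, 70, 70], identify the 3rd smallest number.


Sort ascending: [26, 60, 70, 70, 77, 84, 99]
The 3rd element (1-indexed) is at index 2.
Value = 70
Final answer: 70


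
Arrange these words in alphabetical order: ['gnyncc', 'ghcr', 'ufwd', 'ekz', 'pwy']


Compare strings character by character (the first differing letter decides):
  'ekz' < 'ghcr' since 'e' < 'g' at position 1
  'ghcr' < 'gnyncc' since 'h' < 'n' at position 2
  'gnyncc' < 'pwy' since 'g' < 'p' at position 1
  'pwy' < 'ufwd' since 'p' < 'u' at position 1
Chaining these comparisons gives the alphabetical order.
Final answer: ['ekz', 'ghcr', 'gnyncc', 'pwy', 'ufwd']


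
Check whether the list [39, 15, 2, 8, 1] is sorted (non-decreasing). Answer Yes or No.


Check consecutive pairs:
  39 <= 15? False
  15 <= 2? False
  2 <= 8? True
  8 <= 1? False
3 consecutive pair(s) are out of order, so the list is not sorted.
Final answer: No


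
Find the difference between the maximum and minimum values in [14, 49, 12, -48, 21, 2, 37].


Maximum value: 49
Minimum value: -48
Range = 49 - (-48) = 97
Final answer: 97


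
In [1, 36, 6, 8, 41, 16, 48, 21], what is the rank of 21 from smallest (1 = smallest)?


Sort ascending: [1, 6, 8, 16, 21, 36, 41, 48]
Find 21 in the sorted list.
21 is at position 5 (1-indexed).
Final answer: 5


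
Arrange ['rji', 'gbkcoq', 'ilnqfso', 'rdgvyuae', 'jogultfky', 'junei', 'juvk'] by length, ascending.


Compute lengths:
  'rji' has length 3
  'gbkcoq' has length 6
  'ilnqfso' has length 7
  'rdgvyuae' has length 8
  'jogultfky' has length 9
  'junei' has length 5
  'juvk' has length 4
Lengths in increasing order: 3 < 4 < 5 < 6 < 7 < 8 < 9
Listing the words in that order gives the answer.
Final answer: ['rji', 'juvk', 'junei', 'gbkcoq', 'ilnqfso', 'rdgvyuae', 'jogultfky']


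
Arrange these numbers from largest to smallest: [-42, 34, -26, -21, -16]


Original list: [-42, 34, -26, -21, -16]
Repeatedly take the largest remaining element:
  Remaining [-42, 34, -26, -21, -16] -> largest is 34
  Remaining [-42, -26, -21, -16] -> largest is -16
  Remaining [-42, -26, -21] -> largest is -21
  Remaining [-42, -26] -> largest is -26
  Remaining [-42] -> largest is -42
Collecting the picks in order gives the descending list.
Final answer: [34, -16, -21, -26, -42]


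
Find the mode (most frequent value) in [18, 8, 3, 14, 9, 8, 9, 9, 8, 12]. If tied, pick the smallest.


Count the frequency of each value:
  3 appears 1 time(s)
  8 appears 3 time(s)
  9 appears 3 time(s)
  12 appears 1 time(s)
  14 appears 1 time(s)
  18 appears 1 time(s)
Maximum frequency is 3.
Values reaching that frequency: [8, 9]; the smallest is 8.
Final answer: 8


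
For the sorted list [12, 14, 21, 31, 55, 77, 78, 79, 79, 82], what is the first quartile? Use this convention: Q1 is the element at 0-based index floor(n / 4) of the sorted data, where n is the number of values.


The list has n = 10 elements.
Q1 index = floor(10 / 4) = floor(2.5) = 2
Counting from index 0 in the sorted data, the element at index 2 is 21.
Final answer: 21


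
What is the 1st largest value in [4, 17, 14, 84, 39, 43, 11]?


Sort descending: [84, 43, 39, 17, 14, 11, 4]
The 1st element (1-indexed) is at index 0.
Value = 84
Final answer: 84


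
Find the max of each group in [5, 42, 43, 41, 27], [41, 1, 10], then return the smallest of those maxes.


Find max of each group:
  Group 1: [5, 42, 43, 41, 27] -> max = 43
  Group 2: [41, 1, 10] -> max = 41
Maxes: [43, 41]
Minimum of maxes = 41
Final answer: 41


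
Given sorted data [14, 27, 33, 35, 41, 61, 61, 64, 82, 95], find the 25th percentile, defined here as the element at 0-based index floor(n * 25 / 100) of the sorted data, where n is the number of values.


The dataset has n = 10 elements.
Index = floor(10 * 25 / 100) = floor(250 / 100) = floor(2.5) = 2
Counting from index 0 in the sorted data, the element at index 2 is 33.
Final answer: 33


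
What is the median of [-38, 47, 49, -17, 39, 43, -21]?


First, sort the list: [-38, -21, -17, 39, 43, 47, 49]
The list has 7 elements (odd count).
The middle index is 3 (0-based), and the element there is 39.
Final answer: 39


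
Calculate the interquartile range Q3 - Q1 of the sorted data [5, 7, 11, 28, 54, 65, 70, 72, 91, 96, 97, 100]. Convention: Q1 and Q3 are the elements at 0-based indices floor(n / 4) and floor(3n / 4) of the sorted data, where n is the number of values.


The data has n = 12 elements.
Q1 index = floor(12 / 4) = floor(3) = 3; Q3 index = floor(3 * 12 / 4) = floor(9) = 9
Q1 = element at index 3 = 28
Q3 = element at index 9 = 96
IQR = 96 - 28 = 68
Final answer: 68


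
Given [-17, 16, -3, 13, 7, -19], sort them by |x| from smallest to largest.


Compute absolute values:
  |-17| = 17
  |16| = 16
  |-3| = 3
  |13| = 13
  |7| = 7
  |-19| = 19
Absolute values in increasing order: 3 < 7 < 13 < 16 < 17 < 19
Listing the original numbers in that order gives the answer.
Final answer: [-3, 7, 13, 16, -17, -19]


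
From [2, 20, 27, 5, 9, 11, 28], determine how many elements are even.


Check each element:
  2 is even
  20 is even
  27 is odd
  5 is odd
  9 is odd
  11 is odd
  28 is even
Evens: [2, 20, 28]
Count of evens = 3
Final answer: 3


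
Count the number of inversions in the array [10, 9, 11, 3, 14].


For each element, count the later elements that are smaller than it:
  10 (index 0): smaller elements after it = [9, 3] -> 2
  9 (index 1): smaller elements after it = [3] -> 1
  11 (index 2): smaller elements after it = [3] -> 1
  3 (index 3): smaller elements after it = [] -> 0
Total inversions = 2 + 1 + 1 + 0 = 4
Final answer: 4


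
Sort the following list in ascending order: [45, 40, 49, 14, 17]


Original list: [45, 40, 49, 14, 17]
Repeatedly take the smallest remaining element:
  Remaining [45, 40, 49, 14, 17] -> smallest is 14
  Remaining [45, 40, 49, 17] -> smallest is 17
  Remaining [45, 40, 49] -> smallest is 40
  Remaining [45, 49] -> smallest is 45
  Remaining [49] -> smallest is 49
Collecting the picks in order gives the sorted list.
Final answer: [14, 17, 40, 45, 49]
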